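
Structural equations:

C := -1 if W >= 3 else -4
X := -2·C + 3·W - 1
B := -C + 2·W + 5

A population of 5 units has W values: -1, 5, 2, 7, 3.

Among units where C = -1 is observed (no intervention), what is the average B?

Observing C=-1 restricts to units where C's equation naturally yields -1: W ∈ {5, 7, 3}. In that subpopulation B = 16, 20, 12, mean 16.

16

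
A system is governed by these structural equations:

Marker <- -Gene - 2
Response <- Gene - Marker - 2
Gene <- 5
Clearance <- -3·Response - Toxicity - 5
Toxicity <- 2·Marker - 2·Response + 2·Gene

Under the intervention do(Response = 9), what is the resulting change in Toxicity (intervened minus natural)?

The intervention breaks the incoming arrows to Response: Response <- Gene - Marker - 2 no longer applies, and Response = 9.
Marker = -Gene - 2  [with Gene=5]  = -7
Toxicity = 2·Marker - 2·Response + 2·Gene  [with Marker=-7, Response=9, Gene=5]  = -22
Without intervention: Marker = -Gene - 2  [with Gene=5]  = -7; Response = Gene - Marker - 2  [with Gene=5, Marker=-7]  = 10; Toxicity = 2·Marker - 2·Response + 2·Gene  [with Marker=-7, Response=10, Gene=5]  = -24.
Change = -22 − (-24) = 2.

2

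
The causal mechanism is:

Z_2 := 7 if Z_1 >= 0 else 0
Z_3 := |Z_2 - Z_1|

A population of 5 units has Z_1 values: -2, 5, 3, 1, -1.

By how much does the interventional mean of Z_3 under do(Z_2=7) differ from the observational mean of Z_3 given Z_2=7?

1.8

do(Z_2=7) breaks Z_2's dependence on Z_1. With Z_2=7 fixed, Z_3 across the units is 9, 2, 4, 6, 8, mean 5.8.
Observing Z_2=7 restricts to units where Z_2's equation naturally yields 7: Z_1 ∈ {5, 3, 1}. In that subpopulation Z_3 = 2, 4, 6, mean 4.
Difference = 5.8 − 4 = 1.8.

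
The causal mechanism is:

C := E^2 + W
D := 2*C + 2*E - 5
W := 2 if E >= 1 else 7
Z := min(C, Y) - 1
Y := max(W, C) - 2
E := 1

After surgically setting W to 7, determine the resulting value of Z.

5

Under do(W=7), the mechanism W := 2 if E >= 1 else 7 is discarded; W is fixed at 7.
C = E^2 + W  [with E=1, W=7]  = 8
Y = max(W, C) - 2  [with W=7, C=8]  = 6
Z = min(C, Y) - 1  [with C=8, Y=6]  = 5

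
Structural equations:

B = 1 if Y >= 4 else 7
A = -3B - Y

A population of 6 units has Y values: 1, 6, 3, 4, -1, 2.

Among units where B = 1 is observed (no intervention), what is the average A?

E[A|B=1] averages over only the 2 units with B=1 (Y = 6, 4): A = -9, -7, mean -8.

-8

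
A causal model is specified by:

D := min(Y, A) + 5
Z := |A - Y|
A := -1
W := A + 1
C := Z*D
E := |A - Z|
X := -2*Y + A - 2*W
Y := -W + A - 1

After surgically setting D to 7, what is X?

Under do(D=7), the mechanism D := min(Y, A) + 5 is discarded; D is fixed at 7.
Since X is not a descendant of the intervened variable, it is unaffected.
W = A + 1  [with A=-1]  = 0
Y = -W + A - 1  [with W=0, A=-1]  = -2
X = -2*Y + A - 2*W  [with Y=-2, A=-1, W=0]  = 3

3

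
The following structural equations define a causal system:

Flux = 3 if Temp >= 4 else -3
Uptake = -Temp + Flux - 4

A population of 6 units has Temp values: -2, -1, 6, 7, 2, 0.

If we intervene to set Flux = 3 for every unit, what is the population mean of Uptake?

-3

Every unit gets Flux=3 under the intervention. Uptake values become 1, 0, -7, -8, -3, -1; E[Uptake|do(Flux=3)] = -3.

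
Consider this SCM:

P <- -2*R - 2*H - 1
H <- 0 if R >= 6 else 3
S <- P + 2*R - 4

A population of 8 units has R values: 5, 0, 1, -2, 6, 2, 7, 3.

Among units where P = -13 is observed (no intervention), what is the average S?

Conditioning on P=-13 selects the 2 unit(s) with R ∈ {6, 3}. Their S values: -5, -11. Mean = -8.

-8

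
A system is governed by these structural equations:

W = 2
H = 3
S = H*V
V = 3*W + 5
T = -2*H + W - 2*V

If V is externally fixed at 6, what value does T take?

-16

do(V=6) replaces the equation V = 3*W + 5 with the constant V = 6.
T = -2*H + W - 2*V  [with H=3, W=2, V=6]  = -16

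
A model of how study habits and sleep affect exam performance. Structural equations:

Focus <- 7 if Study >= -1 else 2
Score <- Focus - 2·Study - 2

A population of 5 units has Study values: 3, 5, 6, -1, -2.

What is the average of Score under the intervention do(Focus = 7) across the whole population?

do(Focus=7) breaks Focus's dependence on Study. With Focus=7 fixed, Score across the units is -1, -5, -7, 7, 9, mean 0.6.

0.6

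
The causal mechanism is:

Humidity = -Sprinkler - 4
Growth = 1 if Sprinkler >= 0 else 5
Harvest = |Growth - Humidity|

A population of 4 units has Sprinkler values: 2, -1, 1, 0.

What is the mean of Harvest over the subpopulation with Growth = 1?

6

Conditioning on Growth=1 selects the 3 unit(s) with Sprinkler ∈ {2, 1, 0}. Their Harvest values: 7, 6, 5. Mean = 6.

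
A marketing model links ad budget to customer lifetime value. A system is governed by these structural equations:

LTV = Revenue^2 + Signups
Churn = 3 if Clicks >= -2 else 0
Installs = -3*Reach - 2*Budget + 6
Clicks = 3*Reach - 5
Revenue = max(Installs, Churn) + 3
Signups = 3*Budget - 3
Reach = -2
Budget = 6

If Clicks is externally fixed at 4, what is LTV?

51

The intervention breaks the incoming arrows to Clicks: Clicks = 3*Reach - 5 no longer applies, and Clicks = 4.
Installs = -3*Reach - 2*Budget + 6  [with Reach=-2, Budget=6]  = 0
Signups = 3*Budget - 3  [with Budget=6]  = 15
Churn = 3 if Clicks >= -2 else 0  [with Clicks=4]  = 3
Revenue = max(Installs, Churn) + 3  [with Installs=0, Churn=3]  = 6
LTV = Revenue^2 + Signups  [with Revenue=6, Signups=15]  = 51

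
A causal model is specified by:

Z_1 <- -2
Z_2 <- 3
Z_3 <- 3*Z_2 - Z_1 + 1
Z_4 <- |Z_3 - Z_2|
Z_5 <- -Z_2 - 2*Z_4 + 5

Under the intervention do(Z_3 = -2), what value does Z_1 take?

-2

Under do(Z_3=-2), the mechanism Z_3 <- 3*Z_2 - Z_1 + 1 is discarded; Z_3 is fixed at -2.
Z_1 is not downstream of the intervention, so its value is determined by the original equations.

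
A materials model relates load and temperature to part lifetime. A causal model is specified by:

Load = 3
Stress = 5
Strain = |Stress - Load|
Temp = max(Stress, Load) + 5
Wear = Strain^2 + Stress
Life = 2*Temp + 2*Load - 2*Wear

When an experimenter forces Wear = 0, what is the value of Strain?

do(Wear=0) replaces the equation Wear = Strain^2 + Stress with the constant Wear = 0.
Strain is not downstream of the intervention, so its value is determined by the original equations.
Strain = |Stress - Load|  [with Stress=5, Load=3]  = 2

2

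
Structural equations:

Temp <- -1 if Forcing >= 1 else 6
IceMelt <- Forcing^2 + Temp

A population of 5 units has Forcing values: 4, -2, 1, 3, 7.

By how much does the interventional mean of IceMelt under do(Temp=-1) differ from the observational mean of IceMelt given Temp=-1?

-2.95

The intervention sets Temp=-1 in all 5 units regardless of Forcing. Recomputing IceMelt per unit gives 15, 3, 0, 8, 48; average 14.8.
Conditioning on Temp=-1 selects the 4 unit(s) with Forcing ∈ {4, 1, 3, 7}. Their IceMelt values: 15, 0, 8, 48. Mean = 17.75.
Difference = 14.8 − 17.75 = -2.95.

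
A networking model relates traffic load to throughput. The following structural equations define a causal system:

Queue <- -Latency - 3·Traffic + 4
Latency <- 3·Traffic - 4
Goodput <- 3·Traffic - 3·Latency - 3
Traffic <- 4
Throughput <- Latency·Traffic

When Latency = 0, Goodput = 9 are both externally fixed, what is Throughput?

The joint intervention fixes Latency = 0, Goodput = 9, removing each variable's own equation.
Throughput = Latency·Traffic  [with Latency=0, Traffic=4]  = 0

0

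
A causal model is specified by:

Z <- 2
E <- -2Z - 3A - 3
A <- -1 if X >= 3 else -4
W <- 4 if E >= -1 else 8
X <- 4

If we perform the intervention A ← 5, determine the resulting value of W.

8

do(A=5) replaces the equation A <- -1 if X >= 3 else -4 with the constant A = 5.
E = -2Z - 3A - 3  [with Z=2, A=5]  = -22
W = 4 if E >= -1 else 8  [with E=-22]  = 8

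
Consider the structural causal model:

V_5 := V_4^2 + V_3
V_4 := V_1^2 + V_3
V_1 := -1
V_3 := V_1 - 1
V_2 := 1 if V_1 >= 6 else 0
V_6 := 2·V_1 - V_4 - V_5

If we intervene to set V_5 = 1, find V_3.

-2

do(V_5=1) replaces the equation V_5 := V_4^2 + V_3 with the constant V_5 = 1.
V_3 is not downstream of the intervention, so its value is determined by the original equations.
V_3 = V_1 - 1  [with V_1=-1]  = -2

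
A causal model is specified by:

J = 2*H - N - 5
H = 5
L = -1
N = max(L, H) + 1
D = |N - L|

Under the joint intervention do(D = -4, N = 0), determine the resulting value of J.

The joint intervention fixes D = -4, N = 0, removing each variable's own equation.
J = 2*H - N - 5  [with H=5, N=0]  = 5

5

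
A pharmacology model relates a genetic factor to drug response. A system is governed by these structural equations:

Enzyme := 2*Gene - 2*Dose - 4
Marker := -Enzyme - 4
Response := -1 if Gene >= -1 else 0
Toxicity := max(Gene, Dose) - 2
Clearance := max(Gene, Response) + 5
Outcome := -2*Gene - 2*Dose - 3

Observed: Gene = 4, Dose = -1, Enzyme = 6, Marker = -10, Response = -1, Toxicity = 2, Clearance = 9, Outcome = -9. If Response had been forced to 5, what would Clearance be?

Under do(Response=5), the mechanism Response := -1 if Gene >= -1 else 0 is discarded; Response is fixed at 5.
Clearance = max(Gene, Response) + 5  [with Gene=4, Response=5]  = 10

10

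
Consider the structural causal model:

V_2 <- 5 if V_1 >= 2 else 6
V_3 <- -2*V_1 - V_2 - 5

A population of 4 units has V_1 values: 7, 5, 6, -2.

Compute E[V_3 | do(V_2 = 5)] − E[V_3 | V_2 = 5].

4

Under do(V_2=5), V_2's equation is replaced by V_2=5 for every unit. Per-unit V_3: -24, -20, -22, -6. Mean = -18.
Observing V_2=5 restricts to units where V_2's equation naturally yields 5: V_1 ∈ {7, 5, 6}. In that subpopulation V_3 = -24, -20, -22, mean -22.
Difference = -18 − (-22) = 4.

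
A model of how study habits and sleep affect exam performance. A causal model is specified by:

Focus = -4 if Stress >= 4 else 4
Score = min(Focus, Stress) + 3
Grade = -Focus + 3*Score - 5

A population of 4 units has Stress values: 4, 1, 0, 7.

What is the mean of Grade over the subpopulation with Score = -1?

Observing Score=-1 restricts to units where Score's equation naturally yields -1: Stress ∈ {4, 7}. In that subpopulation Grade = -4, -4, mean -4.

-4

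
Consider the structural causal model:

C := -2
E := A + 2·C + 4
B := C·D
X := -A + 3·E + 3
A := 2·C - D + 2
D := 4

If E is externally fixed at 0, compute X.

The intervention breaks the incoming arrows to E: E := A + 2·C + 4 no longer applies, and E = 0.
A = 2·C - D + 2  [with C=-2, D=4]  = -6
X = -A + 3·E + 3  [with A=-6, E=0]  = 9

9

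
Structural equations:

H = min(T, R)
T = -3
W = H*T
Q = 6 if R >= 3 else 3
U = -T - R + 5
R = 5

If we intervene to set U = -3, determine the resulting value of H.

do(U=-3) replaces the equation U = -T - R + 5 with the constant U = -3.
H is not downstream of the intervention, so its value is determined by the original equations.
H = min(T, R)  [with T=-3, R=5]  = -3

-3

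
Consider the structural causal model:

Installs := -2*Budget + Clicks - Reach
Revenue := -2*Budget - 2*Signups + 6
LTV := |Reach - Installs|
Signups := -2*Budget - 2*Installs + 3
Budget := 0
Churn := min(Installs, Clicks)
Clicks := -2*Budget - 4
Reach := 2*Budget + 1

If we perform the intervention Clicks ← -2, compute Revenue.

-12

The intervention breaks the incoming arrows to Clicks: Clicks := -2*Budget - 4 no longer applies, and Clicks = -2.
Reach = 2*Budget + 1  [with Budget=0]  = 1
Installs = -2*Budget + Clicks - Reach  [with Budget=0, Clicks=-2, Reach=1]  = -3
Signups = -2*Budget - 2*Installs + 3  [with Budget=0, Installs=-3]  = 9
Revenue = -2*Budget - 2*Signups + 6  [with Budget=0, Signups=9]  = -12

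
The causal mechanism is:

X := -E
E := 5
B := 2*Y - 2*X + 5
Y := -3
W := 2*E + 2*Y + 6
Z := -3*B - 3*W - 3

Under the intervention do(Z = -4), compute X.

do(Z=-4) replaces the equation Z := -3*B - 3*W - 3 with the constant Z = -4.
No directed path runs from Z to X, so X keeps its natural value.
X = -E  [with E=5]  = -5

-5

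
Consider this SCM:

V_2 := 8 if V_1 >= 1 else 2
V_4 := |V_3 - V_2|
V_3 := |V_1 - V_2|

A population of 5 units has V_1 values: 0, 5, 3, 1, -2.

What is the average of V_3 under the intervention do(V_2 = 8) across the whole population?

6.6

Under do(V_2=8), V_2's equation is replaced by V_2=8 for every unit. Per-unit V_3: 8, 3, 5, 7, 10. Mean = 6.6.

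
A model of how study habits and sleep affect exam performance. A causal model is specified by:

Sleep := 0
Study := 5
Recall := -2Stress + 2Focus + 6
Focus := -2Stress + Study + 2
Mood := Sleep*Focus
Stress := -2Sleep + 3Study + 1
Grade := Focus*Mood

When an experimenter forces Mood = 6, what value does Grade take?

-150

Under do(Mood=6), the mechanism Mood := Sleep*Focus is discarded; Mood is fixed at 6.
Stress = -2Sleep + 3Study + 1  [with Sleep=0, Study=5]  = 16
Focus = -2Stress + Study + 2  [with Stress=16, Study=5]  = -25
Grade = Focus*Mood  [with Focus=-25, Mood=6]  = -150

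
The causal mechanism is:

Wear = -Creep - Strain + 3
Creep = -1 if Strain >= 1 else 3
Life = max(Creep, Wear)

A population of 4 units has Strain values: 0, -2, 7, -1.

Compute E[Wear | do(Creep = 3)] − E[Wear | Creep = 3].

Every unit gets Creep=3 under the intervention. Wear values become 0, 2, -7, 1; E[Wear|do(Creep=3)] = -1.
E[Wear|Creep=3] averages over only the 3 units with Creep=3 (Strain = 0, -2, -1): Wear = 0, 2, 1, mean 1.
Difference = -1 − 1 = -2.

-2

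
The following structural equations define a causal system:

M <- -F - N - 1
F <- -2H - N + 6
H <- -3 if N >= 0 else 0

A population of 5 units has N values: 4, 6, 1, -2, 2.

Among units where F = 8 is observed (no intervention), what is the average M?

-10

Conditioning on F=8 selects the 2 unit(s) with N ∈ {4, -2}. Their M values: -13, -7. Mean = -10.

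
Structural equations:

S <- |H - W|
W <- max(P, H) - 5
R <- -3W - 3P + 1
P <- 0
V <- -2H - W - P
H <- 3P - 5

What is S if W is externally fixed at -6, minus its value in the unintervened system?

do(W=-6) replaces the equation W <- max(P, H) - 5 with the constant W = -6.
H = 3P - 5  [with P=0]  = -5
S = |H - W|  [with H=-5, W=-6]  = 1
Without intervention: H = 3P - 5  [with P=0]  = -5; W = max(P, H) - 5  [with P=0, H=-5]  = -5; S = |H - W|  [with H=-5, W=-5]  = 0.
Change = 1 − 0 = 1.

1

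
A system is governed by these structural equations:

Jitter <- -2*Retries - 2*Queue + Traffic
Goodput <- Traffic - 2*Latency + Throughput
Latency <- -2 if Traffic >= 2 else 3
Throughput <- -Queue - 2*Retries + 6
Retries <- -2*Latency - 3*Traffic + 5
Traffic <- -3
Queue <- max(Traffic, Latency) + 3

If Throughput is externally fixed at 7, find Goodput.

-2

Intervening sets Throughput = 7 and removes its equation (Throughput <- -Queue - 2*Retries + 6).
Latency = -2 if Traffic >= 2 else 3  [with Traffic=-3]  = 3
Goodput = Traffic - 2*Latency + Throughput  [with Traffic=-3, Latency=3, Throughput=7]  = -2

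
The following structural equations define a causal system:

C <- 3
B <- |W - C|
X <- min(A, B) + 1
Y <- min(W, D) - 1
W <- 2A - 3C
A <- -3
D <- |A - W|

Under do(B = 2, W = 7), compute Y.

6

The joint intervention fixes B = 2, W = 7, removing each variable's own equation.
D = |A - W|  [with A=-3, W=7]  = 10
Y = min(W, D) - 1  [with W=7, D=10]  = 6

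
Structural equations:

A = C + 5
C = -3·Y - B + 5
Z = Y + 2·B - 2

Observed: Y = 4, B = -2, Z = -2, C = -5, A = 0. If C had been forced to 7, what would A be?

Intervening sets C = 7 and removes its equation (C = -3·Y - B + 5).
A = C + 5  [with C=7]  = 12

12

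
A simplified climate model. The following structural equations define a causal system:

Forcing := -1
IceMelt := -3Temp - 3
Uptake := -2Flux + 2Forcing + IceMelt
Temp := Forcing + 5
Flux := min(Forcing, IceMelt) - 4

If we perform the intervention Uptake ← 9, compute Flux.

-19

The intervention breaks the incoming arrows to Uptake: Uptake := -2Flux + 2Forcing + IceMelt no longer applies, and Uptake = 9.
Since Flux is not a descendant of the intervened variable, it is unaffected.
Temp = Forcing + 5  [with Forcing=-1]  = 4
IceMelt = -3Temp - 3  [with Temp=4]  = -15
Flux = min(Forcing, IceMelt) - 4  [with Forcing=-1, IceMelt=-15]  = -19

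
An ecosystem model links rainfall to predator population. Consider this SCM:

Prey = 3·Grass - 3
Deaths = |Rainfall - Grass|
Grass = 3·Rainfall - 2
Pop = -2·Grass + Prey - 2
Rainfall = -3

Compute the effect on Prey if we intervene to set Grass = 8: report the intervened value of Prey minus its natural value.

The intervention breaks the incoming arrows to Grass: Grass = 3·Rainfall - 2 no longer applies, and Grass = 8.
Prey = 3·Grass - 3  [with Grass=8]  = 21
Without intervention: Grass = 3·Rainfall - 2  [with Rainfall=-3]  = -11; Prey = 3·Grass - 3  [with Grass=-11]  = -36.
Change = 21 − (-36) = 57.

57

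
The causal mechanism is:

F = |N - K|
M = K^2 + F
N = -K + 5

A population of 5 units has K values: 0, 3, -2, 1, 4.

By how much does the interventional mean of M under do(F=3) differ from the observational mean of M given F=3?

Every unit gets F=3 under the intervention. M values become 3, 12, 7, 4, 19; E[M|do(F=3)] = 9.
Conditioning on F=3 selects the 2 unit(s) with K ∈ {1, 4}. Their M values: 4, 19. Mean = 11.5.
Difference = 9 − 11.5 = -2.5.

-2.5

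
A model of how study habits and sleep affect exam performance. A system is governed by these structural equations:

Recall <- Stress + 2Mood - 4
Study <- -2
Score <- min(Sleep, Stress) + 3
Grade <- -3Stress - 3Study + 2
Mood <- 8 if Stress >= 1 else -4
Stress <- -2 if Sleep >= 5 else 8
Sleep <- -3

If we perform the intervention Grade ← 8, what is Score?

Under do(Grade=8), the mechanism Grade <- -3Stress - 3Study + 2 is discarded; Grade is fixed at 8.
Since Score is not a descendant of the intervened variable, it is unaffected.
Stress = -2 if Sleep >= 5 else 8  [with Sleep=-3]  = 8
Score = min(Sleep, Stress) + 3  [with Sleep=-3, Stress=8]  = 0

0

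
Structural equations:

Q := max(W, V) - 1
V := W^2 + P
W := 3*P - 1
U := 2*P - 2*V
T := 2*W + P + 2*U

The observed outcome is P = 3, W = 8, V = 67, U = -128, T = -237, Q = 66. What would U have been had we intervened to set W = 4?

-32

Under do(W=4), the mechanism W := 3*P - 1 is discarded; W is fixed at 4.
V = W^2 + P  [with W=4, P=3]  = 19
U = 2*P - 2*V  [with P=3, V=19]  = -32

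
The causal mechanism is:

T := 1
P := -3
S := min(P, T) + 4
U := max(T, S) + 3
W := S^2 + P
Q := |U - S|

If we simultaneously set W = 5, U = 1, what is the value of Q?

0

Setting W = 5, U = 1 by intervention discards those variables' equations.
S = min(P, T) + 4  [with P=-3, T=1]  = 1
Q = |U - S|  [with U=1, S=1]  = 0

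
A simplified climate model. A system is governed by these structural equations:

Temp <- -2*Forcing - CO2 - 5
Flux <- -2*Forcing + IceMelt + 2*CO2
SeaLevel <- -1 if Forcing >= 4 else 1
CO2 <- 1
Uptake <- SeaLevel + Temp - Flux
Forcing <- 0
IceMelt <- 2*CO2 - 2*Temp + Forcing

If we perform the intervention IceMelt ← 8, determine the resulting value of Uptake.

-15

The intervention breaks the incoming arrows to IceMelt: IceMelt <- 2*CO2 - 2*Temp + Forcing no longer applies, and IceMelt = 8.
Temp = -2*Forcing - CO2 - 5  [with Forcing=0, CO2=1]  = -6
SeaLevel = -1 if Forcing >= 4 else 1  [with Forcing=0]  = 1
Flux = -2*Forcing + IceMelt + 2*CO2  [with Forcing=0, IceMelt=8, CO2=1]  = 10
Uptake = SeaLevel + Temp - Flux  [with SeaLevel=1, Temp=-6, Flux=10]  = -15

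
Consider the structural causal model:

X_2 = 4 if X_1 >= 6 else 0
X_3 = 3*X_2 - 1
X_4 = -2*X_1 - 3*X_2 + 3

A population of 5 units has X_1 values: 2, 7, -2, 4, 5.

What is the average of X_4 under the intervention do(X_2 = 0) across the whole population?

-3.4

The intervention sets X_2=0 in all 5 units regardless of X_1. Recomputing X_4 per unit gives -1, -11, 7, -5, -7; average -3.4.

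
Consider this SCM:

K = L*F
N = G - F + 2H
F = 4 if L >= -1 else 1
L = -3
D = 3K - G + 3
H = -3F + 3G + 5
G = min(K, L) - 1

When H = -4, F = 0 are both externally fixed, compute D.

The joint intervention fixes H = -4, F = 0, removing each variable's own equation.
K = L*F  [with L=-3, F=0]  = 0
G = min(K, L) - 1  [with K=0, L=-3]  = -4
D = 3K - G + 3  [with K=0, G=-4]  = 7

7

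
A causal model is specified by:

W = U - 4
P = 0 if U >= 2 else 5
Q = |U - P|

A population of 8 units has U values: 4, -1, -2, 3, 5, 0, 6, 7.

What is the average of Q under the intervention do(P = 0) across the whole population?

3.5

The intervention sets P=0 in all 8 units regardless of U. Recomputing Q per unit gives 4, 1, 2, 3, 5, 0, 6, 7; average 3.5.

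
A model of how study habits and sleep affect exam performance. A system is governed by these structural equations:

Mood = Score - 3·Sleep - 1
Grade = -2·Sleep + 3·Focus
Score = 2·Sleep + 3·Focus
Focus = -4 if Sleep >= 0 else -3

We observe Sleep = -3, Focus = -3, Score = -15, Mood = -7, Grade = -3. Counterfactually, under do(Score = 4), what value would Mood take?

The intervention breaks the incoming arrows to Score: Score = 2·Sleep + 3·Focus no longer applies, and Score = 4.
Mood = Score - 3·Sleep - 1  [with Score=4, Sleep=-3]  = 12

12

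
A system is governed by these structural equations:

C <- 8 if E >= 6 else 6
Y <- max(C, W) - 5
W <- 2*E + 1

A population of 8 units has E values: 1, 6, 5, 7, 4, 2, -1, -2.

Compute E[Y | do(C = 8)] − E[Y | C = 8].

Under do(C=8), C's equation is replaced by C=8 for every unit. Per-unit Y: 3, 8, 6, 10, 4, 3, 3, 3. Mean = 5.
E[Y|C=8] averages over only the 2 units with C=8 (E = 6, 7): Y = 8, 10, mean 9.
Difference = 5 − 9 = -4.

-4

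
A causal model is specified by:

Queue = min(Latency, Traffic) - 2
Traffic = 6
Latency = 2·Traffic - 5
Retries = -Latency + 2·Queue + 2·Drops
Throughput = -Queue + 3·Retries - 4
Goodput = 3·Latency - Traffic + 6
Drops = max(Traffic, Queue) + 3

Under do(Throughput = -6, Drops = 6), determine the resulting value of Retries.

Setting Throughput = -6, Drops = 6 by intervention discards those variables' equations.
Latency = 2·Traffic - 5  [with Traffic=6]  = 7
Queue = min(Latency, Traffic) - 2  [with Latency=7, Traffic=6]  = 4
Retries = -Latency + 2·Queue + 2·Drops  [with Latency=7, Queue=4, Drops=6]  = 13

13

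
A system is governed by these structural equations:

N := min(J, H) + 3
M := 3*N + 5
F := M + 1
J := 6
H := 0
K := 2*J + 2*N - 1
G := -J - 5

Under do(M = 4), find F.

Under do(M=4), the mechanism M := 3*N + 5 is discarded; M is fixed at 4.
F = M + 1  [with M=4]  = 5

5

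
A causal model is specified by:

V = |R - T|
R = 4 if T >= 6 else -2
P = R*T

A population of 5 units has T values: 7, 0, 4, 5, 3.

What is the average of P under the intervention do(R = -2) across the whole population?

Every unit gets R=-2 under the intervention. P values become -14, 0, -8, -10, -6; E[P|do(R=-2)] = -7.6.

-7.6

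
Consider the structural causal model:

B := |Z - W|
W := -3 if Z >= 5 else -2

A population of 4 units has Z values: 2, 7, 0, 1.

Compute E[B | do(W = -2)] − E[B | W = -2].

Under do(W=-2), W's equation is replaced by W=-2 for every unit. Per-unit B: 4, 9, 2, 3. Mean = 4.5.
Observing W=-2 restricts to units where W's equation naturally yields -2: Z ∈ {2, 0, 1}. In that subpopulation B = 4, 2, 3, mean 3.
Difference = 4.5 − 3 = 1.5.

1.5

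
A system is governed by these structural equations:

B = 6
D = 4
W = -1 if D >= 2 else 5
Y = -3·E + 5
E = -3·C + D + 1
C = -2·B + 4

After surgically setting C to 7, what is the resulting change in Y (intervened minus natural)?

135

Under do(C=7), the mechanism C = -2·B + 4 is discarded; C is fixed at 7.
E = -3·C + D + 1  [with C=7, D=4]  = -16
Y = -3·E + 5  [with E=-16]  = 53
Without intervention: C = -2·B + 4  [with B=6]  = -8; E = -3·C + D + 1  [with C=-8, D=4]  = 29; Y = -3·E + 5  [with E=29]  = -82.
Change = 53 − (-82) = 135.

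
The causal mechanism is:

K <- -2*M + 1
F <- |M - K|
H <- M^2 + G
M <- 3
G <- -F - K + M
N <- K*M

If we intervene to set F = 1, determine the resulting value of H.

16

do(F=1) replaces the equation F <- |M - K| with the constant F = 1.
K = -2*M + 1  [with M=3]  = -5
G = -F - K + M  [with F=1, K=-5, M=3]  = 7
H = M^2 + G  [with M=3, G=7]  = 16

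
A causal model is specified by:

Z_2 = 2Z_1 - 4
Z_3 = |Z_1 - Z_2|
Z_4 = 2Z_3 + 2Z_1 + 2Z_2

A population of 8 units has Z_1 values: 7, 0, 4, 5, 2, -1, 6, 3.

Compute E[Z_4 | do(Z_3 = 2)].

The intervention sets Z_3=2 in all 8 units regardless of Z_1. Recomputing Z_4 per unit gives 38, -4, 20, 26, 8, -10, 32, 14; average 15.5.

15.5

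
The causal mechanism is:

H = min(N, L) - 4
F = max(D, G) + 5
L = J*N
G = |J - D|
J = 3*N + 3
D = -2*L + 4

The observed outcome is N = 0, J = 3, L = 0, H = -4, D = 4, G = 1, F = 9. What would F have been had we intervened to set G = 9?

14

Intervening sets G = 9 and removes its equation (G = |J - D|).
J = 3*N + 3  [with N=0]  = 3
L = J*N  [with J=3, N=0]  = 0
D = -2*L + 4  [with L=0]  = 4
F = max(D, G) + 5  [with D=4, G=9]  = 14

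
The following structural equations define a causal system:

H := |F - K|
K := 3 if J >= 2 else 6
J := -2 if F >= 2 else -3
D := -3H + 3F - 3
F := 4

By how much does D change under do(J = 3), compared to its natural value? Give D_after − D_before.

3

do(J=3) replaces the equation J := -2 if F >= 2 else -3 with the constant J = 3.
K = 3 if J >= 2 else 6  [with J=3]  = 3
H = |F - K|  [with F=4, K=3]  = 1
D = -3H + 3F - 3  [with H=1, F=4]  = 6
Without intervention: J = -2 if F >= 2 else -3  [with F=4]  = -2; K = 3 if J >= 2 else 6  [with J=-2]  = 6; H = |F - K|  [with F=4, K=6]  = 2; D = -3H + 3F - 3  [with H=2, F=4]  = 3.
Change = 6 − 3 = 3.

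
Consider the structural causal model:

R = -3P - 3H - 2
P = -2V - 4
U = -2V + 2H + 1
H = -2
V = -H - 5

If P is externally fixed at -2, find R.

10

The intervention breaks the incoming arrows to P: P = -2V - 4 no longer applies, and P = -2.
R = -3P - 3H - 2  [with P=-2, H=-2]  = 10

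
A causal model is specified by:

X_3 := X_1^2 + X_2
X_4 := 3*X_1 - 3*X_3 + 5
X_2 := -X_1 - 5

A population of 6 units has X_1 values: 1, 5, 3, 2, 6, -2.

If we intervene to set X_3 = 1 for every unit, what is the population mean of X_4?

Under do(X_3=1), X_3's equation is replaced by X_3=1 for every unit. Per-unit X_4: 5, 17, 11, 8, 20, -4. Mean = 9.5.

9.5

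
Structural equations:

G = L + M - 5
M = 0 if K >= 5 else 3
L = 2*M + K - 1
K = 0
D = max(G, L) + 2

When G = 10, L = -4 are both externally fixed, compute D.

The joint intervention fixes G = 10, L = -4, removing each variable's own equation.
D = max(G, L) + 2  [with G=10, L=-4]  = 12

12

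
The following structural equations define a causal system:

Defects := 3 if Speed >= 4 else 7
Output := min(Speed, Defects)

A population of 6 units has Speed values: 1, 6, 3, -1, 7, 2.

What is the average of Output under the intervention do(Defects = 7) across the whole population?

3

do(Defects=7) breaks Defects's dependence on Speed. With Defects=7 fixed, Output across the units is 1, 6, 3, -1, 7, 2, mean 3.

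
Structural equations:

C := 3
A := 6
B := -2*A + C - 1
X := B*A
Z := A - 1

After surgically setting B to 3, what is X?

The intervention breaks the incoming arrows to B: B := -2*A + C - 1 no longer applies, and B = 3.
X = B*A  [with B=3, A=6]  = 18

18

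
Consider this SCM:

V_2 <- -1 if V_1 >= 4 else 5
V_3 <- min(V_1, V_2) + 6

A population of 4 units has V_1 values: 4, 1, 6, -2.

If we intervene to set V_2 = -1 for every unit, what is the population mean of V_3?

Under do(V_2=-1), V_2's equation is replaced by V_2=-1 for every unit. Per-unit V_3: 5, 5, 5, 4. Mean = 4.75.

4.75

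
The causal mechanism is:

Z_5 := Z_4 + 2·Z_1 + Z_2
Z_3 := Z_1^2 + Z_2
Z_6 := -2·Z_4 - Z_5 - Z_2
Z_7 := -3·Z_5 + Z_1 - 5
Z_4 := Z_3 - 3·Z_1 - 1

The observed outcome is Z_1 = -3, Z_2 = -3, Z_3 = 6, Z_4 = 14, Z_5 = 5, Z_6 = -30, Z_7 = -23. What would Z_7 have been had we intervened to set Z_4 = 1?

16

The intervention breaks the incoming arrows to Z_4: Z_4 := Z_3 - 3·Z_1 - 1 no longer applies, and Z_4 = 1.
Z_5 = Z_4 + 2·Z_1 + Z_2  [with Z_4=1, Z_1=-3, Z_2=-3]  = -8
Z_7 = -3·Z_5 + Z_1 - 5  [with Z_5=-8, Z_1=-3]  = 16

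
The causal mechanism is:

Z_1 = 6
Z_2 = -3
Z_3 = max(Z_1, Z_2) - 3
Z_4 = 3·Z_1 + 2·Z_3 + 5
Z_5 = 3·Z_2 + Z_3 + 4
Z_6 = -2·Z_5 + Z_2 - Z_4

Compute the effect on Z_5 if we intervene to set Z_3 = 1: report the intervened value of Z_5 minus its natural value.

-2

do(Z_3=1) replaces the equation Z_3 = max(Z_1, Z_2) - 3 with the constant Z_3 = 1.
Z_5 = 3·Z_2 + Z_3 + 4  [with Z_2=-3, Z_3=1]  = -4
Without intervention: Z_3 = max(Z_1, Z_2) - 3  [with Z_1=6, Z_2=-3]  = 3; Z_5 = 3·Z_2 + Z_3 + 4  [with Z_2=-3, Z_3=3]  = -2.
Change = -4 − (-2) = -2.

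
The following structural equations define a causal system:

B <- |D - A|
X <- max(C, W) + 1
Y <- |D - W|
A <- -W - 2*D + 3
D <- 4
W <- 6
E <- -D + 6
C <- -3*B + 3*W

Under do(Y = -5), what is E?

2

The intervention breaks the incoming arrows to Y: Y <- |D - W| no longer applies, and Y = -5.
Since E is not a descendant of the intervened variable, it is unaffected.
E = -D + 6  [with D=4]  = 2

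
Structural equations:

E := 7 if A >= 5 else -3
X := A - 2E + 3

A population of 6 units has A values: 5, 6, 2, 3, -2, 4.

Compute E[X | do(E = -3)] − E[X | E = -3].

1.25

The intervention sets E=-3 in all 6 units regardless of A. Recomputing X per unit gives 14, 15, 11, 12, 7, 13; average 12.
Conditioning on E=-3 selects the 4 unit(s) with A ∈ {2, 3, -2, 4}. Their X values: 11, 12, 7, 13. Mean = 10.75.
Difference = 12 − 10.75 = 1.25.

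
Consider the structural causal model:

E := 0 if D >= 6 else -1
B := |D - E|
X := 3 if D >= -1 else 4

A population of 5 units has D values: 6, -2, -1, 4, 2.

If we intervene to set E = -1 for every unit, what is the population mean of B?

3.2

do(E=-1) breaks E's dependence on D. With E=-1 fixed, B across the units is 7, 1, 0, 5, 3, mean 3.2.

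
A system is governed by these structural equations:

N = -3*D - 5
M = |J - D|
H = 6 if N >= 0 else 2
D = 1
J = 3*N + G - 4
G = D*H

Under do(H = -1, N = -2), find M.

Setting H = -1, N = -2 by intervention discards those variables' equations.
G = D*H  [with D=1, H=-1]  = -1
J = 3*N + G - 4  [with N=-2, G=-1]  = -11
M = |J - D|  [with J=-11, D=1]  = 12

12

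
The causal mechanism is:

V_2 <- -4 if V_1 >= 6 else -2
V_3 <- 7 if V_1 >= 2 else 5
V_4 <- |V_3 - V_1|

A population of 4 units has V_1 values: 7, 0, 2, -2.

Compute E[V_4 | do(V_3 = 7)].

5.25

do(V_3=7) breaks V_3's dependence on V_1. With V_3=7 fixed, V_4 across the units is 0, 7, 5, 9, mean 5.25.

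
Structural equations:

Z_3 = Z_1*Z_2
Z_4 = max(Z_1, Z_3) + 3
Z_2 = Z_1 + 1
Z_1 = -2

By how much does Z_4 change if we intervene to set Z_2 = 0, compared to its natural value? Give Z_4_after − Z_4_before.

-2

Under do(Z_2=0), the mechanism Z_2 = Z_1 + 1 is discarded; Z_2 is fixed at 0.
Z_3 = Z_1*Z_2  [with Z_1=-2, Z_2=0]  = 0
Z_4 = max(Z_1, Z_3) + 3  [with Z_1=-2, Z_3=0]  = 3
Without intervention: Z_2 = Z_1 + 1  [with Z_1=-2]  = -1; Z_3 = Z_1*Z_2  [with Z_1=-2, Z_2=-1]  = 2; Z_4 = max(Z_1, Z_3) + 3  [with Z_1=-2, Z_3=2]  = 5.
Change = 3 − 5 = -2.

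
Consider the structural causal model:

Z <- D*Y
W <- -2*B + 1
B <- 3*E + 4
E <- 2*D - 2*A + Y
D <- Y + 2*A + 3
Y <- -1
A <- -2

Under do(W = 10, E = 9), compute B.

Setting W = 10, E = 9 by intervention discards those variables' equations.
B = 3*E + 4  [with E=9]  = 31

31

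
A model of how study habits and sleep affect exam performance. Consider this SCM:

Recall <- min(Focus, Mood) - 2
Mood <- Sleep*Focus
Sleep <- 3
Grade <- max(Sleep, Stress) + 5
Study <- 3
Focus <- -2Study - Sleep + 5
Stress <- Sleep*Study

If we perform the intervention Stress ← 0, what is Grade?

8

The intervention breaks the incoming arrows to Stress: Stress <- Sleep*Study no longer applies, and Stress = 0.
Grade = max(Sleep, Stress) + 5  [with Sleep=3, Stress=0]  = 8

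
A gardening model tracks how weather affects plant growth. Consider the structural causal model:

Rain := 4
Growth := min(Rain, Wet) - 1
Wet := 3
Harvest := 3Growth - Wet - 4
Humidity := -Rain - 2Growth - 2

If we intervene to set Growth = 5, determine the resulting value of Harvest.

do(Growth=5) replaces the equation Growth := min(Rain, Wet) - 1 with the constant Growth = 5.
Harvest = 3Growth - Wet - 4  [with Growth=5, Wet=3]  = 8

8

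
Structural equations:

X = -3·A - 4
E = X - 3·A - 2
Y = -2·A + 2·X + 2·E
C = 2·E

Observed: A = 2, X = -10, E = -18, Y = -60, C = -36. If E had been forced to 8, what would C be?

16

do(E=8) replaces the equation E = X - 3·A - 2 with the constant E = 8.
C = 2·E  [with E=8]  = 16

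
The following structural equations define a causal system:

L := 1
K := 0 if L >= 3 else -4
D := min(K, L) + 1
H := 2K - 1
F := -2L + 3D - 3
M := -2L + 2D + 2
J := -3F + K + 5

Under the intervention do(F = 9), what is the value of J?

-26

Under do(F=9), the mechanism F := -2L + 3D - 3 is discarded; F is fixed at 9.
K = 0 if L >= 3 else -4  [with L=1]  = -4
J = -3F + K + 5  [with F=9, K=-4]  = -26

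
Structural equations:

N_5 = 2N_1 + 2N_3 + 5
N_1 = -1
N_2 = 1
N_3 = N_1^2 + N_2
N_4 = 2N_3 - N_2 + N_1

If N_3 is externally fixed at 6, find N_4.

The intervention breaks the incoming arrows to N_3: N_3 = N_1^2 + N_2 no longer applies, and N_3 = 6.
N_4 = 2N_3 - N_2 + N_1  [with N_3=6, N_2=1, N_1=-1]  = 10

10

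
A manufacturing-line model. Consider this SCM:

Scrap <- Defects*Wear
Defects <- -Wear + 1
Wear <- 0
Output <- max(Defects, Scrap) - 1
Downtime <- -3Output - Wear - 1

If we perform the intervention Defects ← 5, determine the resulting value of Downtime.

-13

do(Defects=5) replaces the equation Defects <- -Wear + 1 with the constant Defects = 5.
Scrap = Defects*Wear  [with Defects=5, Wear=0]  = 0
Output = max(Defects, Scrap) - 1  [with Defects=5, Scrap=0]  = 4
Downtime = -3Output - Wear - 1  [with Output=4, Wear=0]  = -13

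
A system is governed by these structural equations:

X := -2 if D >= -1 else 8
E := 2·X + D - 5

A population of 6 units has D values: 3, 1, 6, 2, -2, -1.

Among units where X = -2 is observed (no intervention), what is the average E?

-6.8

E[E|X=-2] averages over only the 5 units with X=-2 (D = 3, 1, 6, 2, -1): E = -6, -8, -3, -7, -10, mean -6.8.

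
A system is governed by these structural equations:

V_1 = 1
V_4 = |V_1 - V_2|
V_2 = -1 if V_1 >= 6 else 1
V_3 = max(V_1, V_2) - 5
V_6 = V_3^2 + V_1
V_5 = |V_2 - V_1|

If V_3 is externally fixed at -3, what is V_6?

10

The intervention breaks the incoming arrows to V_3: V_3 = max(V_1, V_2) - 5 no longer applies, and V_3 = -3.
V_6 = V_3^2 + V_1  [with V_3=-3, V_1=1]  = 10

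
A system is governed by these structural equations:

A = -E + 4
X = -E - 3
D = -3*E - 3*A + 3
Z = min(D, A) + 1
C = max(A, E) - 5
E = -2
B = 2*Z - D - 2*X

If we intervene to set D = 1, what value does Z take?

2

do(D=1) replaces the equation D = -3*E - 3*A + 3 with the constant D = 1.
A = -E + 4  [with E=-2]  = 6
Z = min(D, A) + 1  [with D=1, A=6]  = 2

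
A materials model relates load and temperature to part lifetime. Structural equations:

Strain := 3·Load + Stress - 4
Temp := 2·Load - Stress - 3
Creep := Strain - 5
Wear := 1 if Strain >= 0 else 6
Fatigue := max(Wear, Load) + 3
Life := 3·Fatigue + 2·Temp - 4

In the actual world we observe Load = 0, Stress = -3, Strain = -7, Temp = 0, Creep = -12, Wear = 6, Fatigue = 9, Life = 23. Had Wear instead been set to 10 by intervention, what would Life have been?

Intervening sets Wear = 10 and removes its equation (Wear := 1 if Strain >= 0 else 6).
Temp = 2·Load - Stress - 3  [with Load=0, Stress=-3]  = 0
Fatigue = max(Wear, Load) + 3  [with Wear=10, Load=0]  = 13
Life = 3·Fatigue + 2·Temp - 4  [with Fatigue=13, Temp=0]  = 35

35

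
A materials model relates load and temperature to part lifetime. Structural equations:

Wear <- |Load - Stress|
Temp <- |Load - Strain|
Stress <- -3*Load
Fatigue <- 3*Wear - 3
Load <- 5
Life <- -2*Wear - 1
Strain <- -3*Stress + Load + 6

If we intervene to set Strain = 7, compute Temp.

2

The intervention breaks the incoming arrows to Strain: Strain <- -3*Stress + Load + 6 no longer applies, and Strain = 7.
Temp = |Load - Strain|  [with Load=5, Strain=7]  = 2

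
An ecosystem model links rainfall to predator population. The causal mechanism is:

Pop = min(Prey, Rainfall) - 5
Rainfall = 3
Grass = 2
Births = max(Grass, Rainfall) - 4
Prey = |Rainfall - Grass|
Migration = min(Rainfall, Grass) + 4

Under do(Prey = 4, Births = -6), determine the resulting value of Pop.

Setting Prey = 4, Births = -6 by intervention discards those variables' equations.
Pop = min(Prey, Rainfall) - 5  [with Prey=4, Rainfall=3]  = -2

-2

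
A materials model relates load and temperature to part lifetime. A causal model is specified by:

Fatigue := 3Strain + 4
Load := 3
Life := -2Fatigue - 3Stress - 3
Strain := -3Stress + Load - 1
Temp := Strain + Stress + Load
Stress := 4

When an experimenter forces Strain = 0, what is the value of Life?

-23

The intervention breaks the incoming arrows to Strain: Strain := -3Stress + Load - 1 no longer applies, and Strain = 0.
Fatigue = 3Strain + 4  [with Strain=0]  = 4
Life = -2Fatigue - 3Stress - 3  [with Fatigue=4, Stress=4]  = -23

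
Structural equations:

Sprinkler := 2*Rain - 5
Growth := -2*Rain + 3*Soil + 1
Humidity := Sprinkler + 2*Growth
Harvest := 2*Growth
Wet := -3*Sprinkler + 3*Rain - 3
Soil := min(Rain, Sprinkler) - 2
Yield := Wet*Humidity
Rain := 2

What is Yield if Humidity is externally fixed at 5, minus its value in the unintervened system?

180

Intervening sets Humidity = 5 and removes its equation (Humidity := Sprinkler + 2*Growth).
Sprinkler = 2*Rain - 5  [with Rain=2]  = -1
Wet = -3*Sprinkler + 3*Rain - 3  [with Sprinkler=-1, Rain=2]  = 6
Yield = Wet*Humidity  [with Wet=6, Humidity=5]  = 30
Without intervention: Sprinkler = 2*Rain - 5  [with Rain=2]  = -1; Soil = min(Rain, Sprinkler) - 2  [with Rain=2, Sprinkler=-1]  = -3; Wet = -3*Sprinkler + 3*Rain - 3  [with Sprinkler=-1, Rain=2]  = 6; Growth = -2*Rain + 3*Soil + 1  [with Rain=2, Soil=-3]  = -12; Humidity = Sprinkler + 2*Growth  [with Sprinkler=-1, Growth=-12]  = -25; Yield = Wet*Humidity  [with Wet=6, Humidity=-25]  = -150.
Change = 30 − (-150) = 180.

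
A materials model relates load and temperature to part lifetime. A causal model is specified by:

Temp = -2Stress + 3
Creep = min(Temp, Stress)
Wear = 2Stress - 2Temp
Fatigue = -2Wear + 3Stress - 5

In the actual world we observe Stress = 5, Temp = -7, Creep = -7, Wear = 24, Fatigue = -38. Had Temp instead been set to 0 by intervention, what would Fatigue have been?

-10

do(Temp=0) replaces the equation Temp = -2Stress + 3 with the constant Temp = 0.
Wear = 2Stress - 2Temp  [with Stress=5, Temp=0]  = 10
Fatigue = -2Wear + 3Stress - 5  [with Wear=10, Stress=5]  = -10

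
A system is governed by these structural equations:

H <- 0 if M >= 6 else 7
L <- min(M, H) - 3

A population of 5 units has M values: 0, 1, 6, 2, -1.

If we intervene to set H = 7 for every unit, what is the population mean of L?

-1.4

Under do(H=7), H's equation is replaced by H=7 for every unit. Per-unit L: -3, -2, 3, -1, -4. Mean = -1.4.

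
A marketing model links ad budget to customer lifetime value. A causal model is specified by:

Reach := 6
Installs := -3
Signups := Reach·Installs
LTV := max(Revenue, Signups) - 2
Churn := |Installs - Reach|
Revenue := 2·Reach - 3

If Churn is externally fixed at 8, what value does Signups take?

-18

Under do(Churn=8), the mechanism Churn := |Installs - Reach| is discarded; Churn is fixed at 8.
Since Signups is not a descendant of the intervened variable, it is unaffected.
Signups = Reach·Installs  [with Reach=6, Installs=-3]  = -18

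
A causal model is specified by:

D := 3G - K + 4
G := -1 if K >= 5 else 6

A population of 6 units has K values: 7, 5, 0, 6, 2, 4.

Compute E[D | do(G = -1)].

-3

Every unit gets G=-1 under the intervention. D values become -6, -4, 1, -5, -1, -3; E[D|do(G=-1)] = -3.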